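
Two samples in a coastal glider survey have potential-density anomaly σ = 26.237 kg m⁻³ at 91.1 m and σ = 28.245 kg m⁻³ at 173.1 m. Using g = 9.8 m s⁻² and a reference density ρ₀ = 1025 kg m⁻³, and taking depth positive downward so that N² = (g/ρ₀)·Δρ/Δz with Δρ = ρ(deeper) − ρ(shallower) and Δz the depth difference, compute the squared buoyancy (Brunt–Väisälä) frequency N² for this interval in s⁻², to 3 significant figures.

2.34 × 10⁻⁴ s⁻²

Δρ = 1028.245 − 1026.237 = 2.008 kg m⁻³ over Δz = 173.1 − 91.1 = 82 m.
N² = (9.8/1025) × (2.008/82) = 2.3413 × 10⁻⁴ s⁻² ≈ 2.34 × 10⁻⁴ s⁻².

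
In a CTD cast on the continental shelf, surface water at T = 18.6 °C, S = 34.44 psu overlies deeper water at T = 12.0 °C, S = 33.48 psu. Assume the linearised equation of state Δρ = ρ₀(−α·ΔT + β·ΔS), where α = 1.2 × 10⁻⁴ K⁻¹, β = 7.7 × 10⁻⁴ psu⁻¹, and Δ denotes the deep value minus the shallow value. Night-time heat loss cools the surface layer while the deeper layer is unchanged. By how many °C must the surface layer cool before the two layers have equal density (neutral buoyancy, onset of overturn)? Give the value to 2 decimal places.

0.44 °C

Neutral buoyancy requires Δρ = 0, i.e. −α(T_deep − T_surf′) + β(S_deep − S_surf) = 0.
T_surf′ = T_deep − (β/α)·ΔS = 12.0 − (7.7 × 10⁻⁴/1.2 × 10⁻⁴)·(-0.96) = 18.1600 °C.
Cooling required: 18.6 − (18.1600) = 0.4400 °C.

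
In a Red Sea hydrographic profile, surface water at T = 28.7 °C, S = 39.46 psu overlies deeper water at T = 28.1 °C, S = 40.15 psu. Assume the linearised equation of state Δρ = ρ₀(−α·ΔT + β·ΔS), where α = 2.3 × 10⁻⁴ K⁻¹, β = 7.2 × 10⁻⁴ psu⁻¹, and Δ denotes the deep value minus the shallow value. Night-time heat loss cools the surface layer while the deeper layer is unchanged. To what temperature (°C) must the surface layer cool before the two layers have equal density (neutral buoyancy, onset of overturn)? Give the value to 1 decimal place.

25.9 °C

Neutral buoyancy requires Δρ = 0, i.e. −α(T_deep − T_surf′) + β(S_deep − S_surf) = 0.
T_surf′ = T_deep − (β/α)·ΔS = 28.1 − (7.2 × 10⁻⁴/2.3 × 10⁻⁴)·(+0.69) = 25.940 °C.
Cooling required: 28.7 − (25.940) = 2.760 °C.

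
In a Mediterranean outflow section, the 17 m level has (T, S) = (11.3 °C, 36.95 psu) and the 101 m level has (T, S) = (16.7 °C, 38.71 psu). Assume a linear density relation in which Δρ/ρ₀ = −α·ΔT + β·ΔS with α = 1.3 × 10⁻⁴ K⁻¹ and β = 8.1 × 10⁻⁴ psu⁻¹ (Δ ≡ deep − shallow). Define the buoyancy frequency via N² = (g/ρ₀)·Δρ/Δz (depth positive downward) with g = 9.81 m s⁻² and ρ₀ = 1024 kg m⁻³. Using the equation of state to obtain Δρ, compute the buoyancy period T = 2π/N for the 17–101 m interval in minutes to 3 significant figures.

ΔT = +5.4 K, ΔS = +1.76 psu (deep − shallow).
Δρ/ρ₀ = −αΔT + βΔS = -7.02 × 10⁻⁴ + 1.4256 × 10⁻³ = 7.236 × 10⁻⁴, so Δρ ≈ 0.7410 kg m⁻³.
N² = (g/ρ₀)·Δρ/Δz = g·(Δρ/ρ₀)/Δz = 9.81 × 7.236 × 10⁻⁴ / 84 = 8.4506 × 10⁻⁵ s⁻².
N = √(8.4506 × 10⁻⁵) = 9.1927 × 10⁻³ rad s⁻¹ → T = 2π/N = 683.50 s = 11.392 min ≈ 11.4 min.

11.4 min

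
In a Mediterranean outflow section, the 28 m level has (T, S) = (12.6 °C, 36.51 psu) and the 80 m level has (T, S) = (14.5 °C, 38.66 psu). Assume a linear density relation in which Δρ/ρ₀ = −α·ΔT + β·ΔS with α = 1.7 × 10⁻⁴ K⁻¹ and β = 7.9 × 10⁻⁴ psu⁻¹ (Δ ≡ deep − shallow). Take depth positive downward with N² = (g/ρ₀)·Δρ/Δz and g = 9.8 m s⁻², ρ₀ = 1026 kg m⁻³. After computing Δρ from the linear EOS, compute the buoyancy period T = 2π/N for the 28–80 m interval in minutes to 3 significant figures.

6.50 min

ΔT = +1.9 K, ΔS = +2.15 psu (deep − shallow).
Δρ/ρ₀ = −αΔT + βΔS = -3.23 × 10⁻⁴ + 1.6985 × 10⁻³ = 1.3755 × 10⁻³, so Δρ ≈ 1.411 kg m⁻³.
N² = (g/ρ₀)·Δρ/Δz = g·(Δρ/ρ₀)/Δz = 9.8 × 1.3755 × 10⁻³ / 52 = 2.5923 × 10⁻⁴ s⁻².
N = √(2.5923 × 10⁻⁴) = 0.016101 rad s⁻¹ → T = 2π/N = 390.24 s = 6.5040 min ≈ 6.50 min.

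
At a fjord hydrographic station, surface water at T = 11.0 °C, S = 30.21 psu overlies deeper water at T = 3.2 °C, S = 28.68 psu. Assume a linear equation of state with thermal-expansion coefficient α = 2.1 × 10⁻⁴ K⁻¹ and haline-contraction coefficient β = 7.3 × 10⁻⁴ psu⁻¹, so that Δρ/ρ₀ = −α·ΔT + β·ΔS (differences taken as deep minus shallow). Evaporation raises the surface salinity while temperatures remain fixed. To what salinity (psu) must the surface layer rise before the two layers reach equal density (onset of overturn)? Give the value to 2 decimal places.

Neutral buoyancy requires −α(T_deep − T_surf) + β(S_deep − S_surf′) = 0.
S_surf′ = S_deep − (α/β)·ΔT = 28.68 − (2.1 × 10⁻⁴/7.3 × 10⁻⁴)·(-7.8) = 30.9238 psu.
Increase required: 30.9238 − 30.21 = 0.7138 psu.

30.92 psu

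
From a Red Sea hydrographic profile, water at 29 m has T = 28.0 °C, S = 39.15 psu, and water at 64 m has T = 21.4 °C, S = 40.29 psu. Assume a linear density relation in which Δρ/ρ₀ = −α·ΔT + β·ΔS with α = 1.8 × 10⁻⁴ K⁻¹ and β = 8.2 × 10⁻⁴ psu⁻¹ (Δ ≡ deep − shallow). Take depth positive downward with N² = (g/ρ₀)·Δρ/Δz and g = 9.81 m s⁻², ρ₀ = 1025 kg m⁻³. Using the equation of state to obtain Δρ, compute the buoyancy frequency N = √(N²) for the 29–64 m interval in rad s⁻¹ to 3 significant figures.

0.0244 rad s⁻¹

ΔT = -6.6 K, ΔS = +1.14 psu (deep − shallow).
Δρ/ρ₀ = −αΔT + βΔS = 1.188 × 10⁻³ + 9.348 × 10⁻⁴ = 2.1228 × 10⁻³, so Δρ ≈ 2.176 kg m⁻³.
N² = (g/ρ₀)·Δρ/Δz = g·(Δρ/ρ₀)/Δz = 9.81 × 2.1228 × 10⁻³ / 35 = 5.9499 × 10⁻⁴ s⁻².
N = √(5.9499 × 10⁻⁴) = 0.024392 rad s⁻¹ ≈ 0.0244 rad s⁻¹.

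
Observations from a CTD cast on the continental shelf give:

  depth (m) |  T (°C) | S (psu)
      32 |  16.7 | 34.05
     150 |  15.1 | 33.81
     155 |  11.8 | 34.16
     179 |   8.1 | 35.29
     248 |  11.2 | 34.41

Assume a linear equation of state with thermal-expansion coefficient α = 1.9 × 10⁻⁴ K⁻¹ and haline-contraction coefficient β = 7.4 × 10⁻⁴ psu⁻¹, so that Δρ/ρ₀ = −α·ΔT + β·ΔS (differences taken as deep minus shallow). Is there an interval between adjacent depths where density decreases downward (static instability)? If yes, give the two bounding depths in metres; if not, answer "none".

Evaluate Δρ/ρ₀ = −αΔT + βΔS across each adjacent pair:
  32–150 m: −αΔT+βΔS = −(1.9 × 10⁻⁴)(-1.6)+(7.4 × 10⁻⁴)(-0.24) = 1.3 × 10⁻⁴ → stable
  150–155 m: −αΔT+βΔS = −(1.9 × 10⁻⁴)(-3.3)+(7.4 × 10⁻⁴)(+0.35) = 8.9 × 10⁻⁴ → stable
  155–179 m: −αΔT+βΔS = −(1.9 × 10⁻⁴)(-3.7)+(7.4 × 10⁻⁴)(+1.13) = 1.5 × 10⁻³ → stable
  179–248 m: −αΔT+βΔS = −(1.9 × 10⁻⁴)(+3.1)+(7.4 × 10⁻⁴)(-0.88) = -1.2 × 10⁻³ → UNSTABLE
The 179–248 m interval has Δρ < 0: lighter water underlies denser water.

179–248 m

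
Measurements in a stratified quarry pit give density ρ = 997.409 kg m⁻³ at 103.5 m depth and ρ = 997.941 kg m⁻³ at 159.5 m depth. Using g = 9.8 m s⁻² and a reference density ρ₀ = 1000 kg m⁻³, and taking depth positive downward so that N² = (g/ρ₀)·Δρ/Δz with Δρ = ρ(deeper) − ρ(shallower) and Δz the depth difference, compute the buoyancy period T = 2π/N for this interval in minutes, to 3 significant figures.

Δρ = 997.941 − 997.409 = 0.532 kg m⁻³ over Δz = 159.5 − 103.5 = 56 m.
N² = (9.8/1000) × (0.532/56) = 9.3100 × 10⁻⁵ s⁻².
N = √(9.3100 × 10⁻⁵) = 9.6488 × 10⁻³ rad s⁻¹, so T = 2π/N = 651.19 s = 10.853 min ≈ 10.9 min.

10.9 min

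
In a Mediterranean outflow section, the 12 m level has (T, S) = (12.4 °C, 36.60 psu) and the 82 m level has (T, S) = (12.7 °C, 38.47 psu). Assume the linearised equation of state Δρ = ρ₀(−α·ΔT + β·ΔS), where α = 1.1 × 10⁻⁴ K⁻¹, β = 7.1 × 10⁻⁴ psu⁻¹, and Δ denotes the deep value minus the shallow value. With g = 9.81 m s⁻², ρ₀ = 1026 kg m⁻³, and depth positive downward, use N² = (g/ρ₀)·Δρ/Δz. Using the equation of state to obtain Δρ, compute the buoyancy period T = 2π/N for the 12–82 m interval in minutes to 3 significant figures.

7.77 min

ΔT = +0.3 K, ΔS = +1.87 psu (deep − shallow).
Δρ/ρ₀ = −αΔT + βΔS = -3.30 × 10⁻⁵ + 1.3277 × 10⁻³ = 1.2947 × 10⁻³, so Δρ ≈ 1.328 kg m⁻³.
N² = (g/ρ₀)·Δρ/Δz = g·(Δρ/ρ₀)/Δz = 9.81 × 1.2947 × 10⁻³ / 70 = 1.8144 × 10⁻⁴ s⁻².
N = √(1.8144 × 10⁻⁴) = 0.013470 rad s⁻¹ → T = 2π/N = 466.46 s = 7.7743 min ≈ 7.77 min.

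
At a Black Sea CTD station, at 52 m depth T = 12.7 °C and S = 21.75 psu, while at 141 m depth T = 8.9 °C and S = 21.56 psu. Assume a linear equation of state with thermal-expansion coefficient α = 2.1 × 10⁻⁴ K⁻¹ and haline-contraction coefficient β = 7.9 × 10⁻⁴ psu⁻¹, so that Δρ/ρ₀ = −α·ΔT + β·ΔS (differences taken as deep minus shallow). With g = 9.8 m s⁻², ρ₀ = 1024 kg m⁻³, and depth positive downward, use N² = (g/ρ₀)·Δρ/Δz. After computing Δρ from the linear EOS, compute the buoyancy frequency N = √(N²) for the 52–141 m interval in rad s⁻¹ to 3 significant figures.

8.45 × 10⁻³ rad s⁻¹

ΔT = -3.8 K, ΔS = -0.19 psu (deep − shallow).
Δρ/ρ₀ = −αΔT + βΔS = 7.98 × 10⁻⁴ − 1.501 × 10⁻⁴ = 6.479 × 10⁻⁴, so Δρ ≈ 0.6634 kg m⁻³.
N² = (g/ρ₀)·Δρ/Δz = g·(Δρ/ρ₀)/Δz = 9.8 × 6.479 × 10⁻⁴ / 89 = 7.1342 × 10⁻⁵ s⁻².
N = √(7.1342 × 10⁻⁵) = 8.4464 × 10⁻³ rad s⁻¹ ≈ 8.45 × 10⁻³ rad s⁻¹.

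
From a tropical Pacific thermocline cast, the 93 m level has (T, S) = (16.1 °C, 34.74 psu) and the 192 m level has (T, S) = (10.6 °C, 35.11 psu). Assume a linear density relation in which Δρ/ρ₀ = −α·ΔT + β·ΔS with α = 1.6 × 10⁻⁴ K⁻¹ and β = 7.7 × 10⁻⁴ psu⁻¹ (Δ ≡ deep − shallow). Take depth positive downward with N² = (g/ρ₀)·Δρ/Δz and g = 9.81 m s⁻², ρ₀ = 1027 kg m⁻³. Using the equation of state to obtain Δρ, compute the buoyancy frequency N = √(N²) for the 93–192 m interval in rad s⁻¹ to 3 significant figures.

ΔT = -5.5 K, ΔS = +0.37 psu (deep − shallow).
Δρ/ρ₀ = −αΔT + βΔS = 8.80 × 10⁻⁴ + 2.849 × 10⁻⁴ = 1.1649 × 10⁻³, so Δρ ≈ 1.196 kg m⁻³.
N² = (g/ρ₀)·Δρ/Δz = g·(Δρ/ρ₀)/Δz = 9.81 × 1.1649 × 10⁻³ / 99 = 1.1543 × 10⁻⁴ s⁻².
N = √(1.1543 × 10⁻⁴) = 0.010744 rad s⁻¹ ≈ 0.0107 rad s⁻¹.

0.0107 rad s⁻¹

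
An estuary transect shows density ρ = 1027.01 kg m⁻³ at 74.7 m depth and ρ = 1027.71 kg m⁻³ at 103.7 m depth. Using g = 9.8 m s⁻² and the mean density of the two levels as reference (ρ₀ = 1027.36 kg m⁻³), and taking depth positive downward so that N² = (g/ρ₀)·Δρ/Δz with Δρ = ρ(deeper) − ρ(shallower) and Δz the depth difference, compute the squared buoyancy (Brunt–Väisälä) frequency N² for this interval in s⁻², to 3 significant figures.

Δρ = 1027.71 − 1027.01 = 0.70 kg m⁻³ over Δz = 103.7 − 74.7 = 29 m.
N² = (9.8/1027.36) × (0.70/29) = 2.3025 × 10⁻⁴ s⁻² ≈ 2.30 × 10⁻⁴ s⁻².

2.30 × 10⁻⁴ s⁻²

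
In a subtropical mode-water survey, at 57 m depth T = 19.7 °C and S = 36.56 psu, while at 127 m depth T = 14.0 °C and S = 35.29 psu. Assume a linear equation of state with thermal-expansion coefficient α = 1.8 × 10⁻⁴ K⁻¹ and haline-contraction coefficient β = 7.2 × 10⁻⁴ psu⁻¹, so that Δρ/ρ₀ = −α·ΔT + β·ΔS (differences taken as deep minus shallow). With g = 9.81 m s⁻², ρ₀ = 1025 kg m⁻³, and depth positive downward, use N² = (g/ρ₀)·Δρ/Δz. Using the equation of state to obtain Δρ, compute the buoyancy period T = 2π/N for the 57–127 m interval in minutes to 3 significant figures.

26.5 min

ΔT = -5.7 K, ΔS = -1.27 psu (deep − shallow).
Δρ/ρ₀ = −αΔT + βΔS = 1.026 × 10⁻³ − 9.144 × 10⁻⁴ = 1.116 × 10⁻⁴, so Δρ ≈ 0.1144 kg m⁻³.
N² = (g/ρ₀)·Δρ/Δz = g·(Δρ/ρ₀)/Δz = 9.81 × 1.116 × 10⁻⁴ / 70 = 1.5640 × 10⁻⁵ s⁻².
N = √(1.5640 × 10⁻⁵) = 3.9547 × 10⁻³ rad s⁻¹ → T = 2π/N = 1.5888 × 10³ s = 26.480 min ≈ 26.5 min.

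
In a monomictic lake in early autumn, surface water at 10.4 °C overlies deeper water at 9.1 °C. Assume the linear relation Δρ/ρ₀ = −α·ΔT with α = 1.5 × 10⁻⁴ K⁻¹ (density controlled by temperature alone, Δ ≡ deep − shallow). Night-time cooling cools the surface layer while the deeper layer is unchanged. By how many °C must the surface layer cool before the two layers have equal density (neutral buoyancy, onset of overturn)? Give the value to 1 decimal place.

With temperature the only control, equal density requires T_surf′ = T_deep.
T_surf′ = 9.1 °C.
Cooling required: 10.4 − 9.1 = 1.3 °C.

1.3 °C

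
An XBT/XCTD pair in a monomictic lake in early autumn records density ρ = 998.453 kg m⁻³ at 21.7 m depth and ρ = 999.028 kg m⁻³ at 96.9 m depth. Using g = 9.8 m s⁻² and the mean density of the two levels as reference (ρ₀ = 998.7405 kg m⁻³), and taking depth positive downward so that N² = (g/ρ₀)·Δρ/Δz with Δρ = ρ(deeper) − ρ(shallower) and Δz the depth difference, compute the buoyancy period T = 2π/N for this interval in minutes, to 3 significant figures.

Δρ = 999.028 − 998.453 = 0.575 kg m⁻³ over Δz = 96.9 − 21.7 = 75.2 m.
N² = (9.8/998.7405) × (0.575/75.2) = 7.5028 × 10⁻⁵ s⁻².
N = √(7.5028 × 10⁻⁵) = 8.6619 × 10⁻³ rad s⁻¹, so T = 2π/N = 725.38 s = 12.090 min ≈ 12.1 min.

12.1 min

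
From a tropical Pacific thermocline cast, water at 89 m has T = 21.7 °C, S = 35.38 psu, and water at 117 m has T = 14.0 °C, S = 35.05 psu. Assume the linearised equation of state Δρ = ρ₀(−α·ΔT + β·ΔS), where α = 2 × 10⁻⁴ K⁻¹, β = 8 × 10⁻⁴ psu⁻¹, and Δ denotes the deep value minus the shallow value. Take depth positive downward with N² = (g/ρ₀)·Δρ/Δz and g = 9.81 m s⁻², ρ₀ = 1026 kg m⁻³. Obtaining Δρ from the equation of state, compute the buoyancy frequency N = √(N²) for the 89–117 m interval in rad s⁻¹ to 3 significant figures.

0.0211 rad s⁻¹

ΔT = -7.7 K, ΔS = -0.33 psu (deep − shallow).
Δρ/ρ₀ = −αΔT + βΔS = 1.54 × 10⁻³ − 2.64 × 10⁻⁴ = 1.276 × 10⁻³, so Δρ ≈ 1.309 kg m⁻³.
N² = (g/ρ₀)·Δρ/Δz = g·(Δρ/ρ₀)/Δz = 9.81 × 1.276 × 10⁻³ / 28 = 4.4706 × 10⁻⁴ s⁻².
N = √(4.4706 × 10⁻⁴) = 0.021144 rad s⁻¹ ≈ 0.0211 rad s⁻¹.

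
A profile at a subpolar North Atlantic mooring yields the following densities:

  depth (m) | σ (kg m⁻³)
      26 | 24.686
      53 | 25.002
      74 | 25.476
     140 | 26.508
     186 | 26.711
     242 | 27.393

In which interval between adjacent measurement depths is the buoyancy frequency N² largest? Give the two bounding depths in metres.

53–74 m

Compute the density gradient over each adjacent pair:
  26–53 m: Δρ/Δz = 0.316/27 = 0.012 kg m⁻⁴
  53–74 m: Δρ/Δz = 0.474/21 = 0.023 kg m⁻⁴
  74–140 m: Δρ/Δz = 1.032/66 = 0.016 kg m⁻⁴
  140–186 m: Δρ/Δz = 0.203/46 = 4.4 × 10⁻³ kg m⁻⁴
  186–242 m: Δρ/Δz = 0.682/56 = 0.012 kg m⁻⁴
The largest gradient is in the 53–74 m interval — the pycnocline.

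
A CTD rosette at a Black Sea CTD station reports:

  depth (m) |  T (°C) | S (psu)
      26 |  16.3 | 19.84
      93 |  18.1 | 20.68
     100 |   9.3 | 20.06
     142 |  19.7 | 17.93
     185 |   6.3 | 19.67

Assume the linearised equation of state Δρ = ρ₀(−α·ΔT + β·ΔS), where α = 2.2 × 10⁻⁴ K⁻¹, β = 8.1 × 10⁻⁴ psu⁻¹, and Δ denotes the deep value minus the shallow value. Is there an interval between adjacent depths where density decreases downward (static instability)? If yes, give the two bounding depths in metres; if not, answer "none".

100–142 m

Evaluate Δρ/ρ₀ = −αΔT + βΔS across each adjacent pair:
  26–93 m: −αΔT+βΔS = −(2.2 × 10⁻⁴)(+1.8)+(8.1 × 10⁻⁴)(+0.84) = 2.8 × 10⁻⁴ → stable
  93–100 m: −αΔT+βΔS = −(2.2 × 10⁻⁴)(-8.8)+(8.1 × 10⁻⁴)(-0.62) = 1.4 × 10⁻³ → stable
  100–142 m: −αΔT+βΔS = −(2.2 × 10⁻⁴)(+10.4)+(8.1 × 10⁻⁴)(-2.13) = -4.0 × 10⁻³ → UNSTABLE
  142–185 m: −αΔT+βΔS = −(2.2 × 10⁻⁴)(-13.4)+(8.1 × 10⁻⁴)(+1.74) = 4.4 × 10⁻³ → stable
The 100–142 m interval has Δρ < 0: lighter water underlies denser water.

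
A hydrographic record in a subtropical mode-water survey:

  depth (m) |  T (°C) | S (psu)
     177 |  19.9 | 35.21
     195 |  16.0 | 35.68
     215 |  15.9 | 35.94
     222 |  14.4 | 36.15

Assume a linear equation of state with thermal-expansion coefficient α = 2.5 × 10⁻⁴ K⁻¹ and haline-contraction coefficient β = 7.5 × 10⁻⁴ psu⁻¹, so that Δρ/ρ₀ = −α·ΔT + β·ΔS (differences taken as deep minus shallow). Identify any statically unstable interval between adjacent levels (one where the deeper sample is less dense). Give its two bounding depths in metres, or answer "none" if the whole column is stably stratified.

none

Evaluate Δρ/ρ₀ = −αΔT + βΔS across each adjacent pair:
  177–195 m: −αΔT+βΔS = −(2.5 × 10⁻⁴)(-3.9)+(7.5 × 10⁻⁴)(+0.47) = 1.3 × 10⁻³ → stable
  195–215 m: −αΔT+βΔS = −(2.5 × 10⁻⁴)(-0.1)+(7.5 × 10⁻⁴)(+0.26) = 2.2 × 10⁻⁴ → stable
  215–222 m: −αΔT+βΔS = −(2.5 × 10⁻⁴)(-1.5)+(7.5 × 10⁻⁴)(+0.21) = 5.3 × 10⁻⁴ → stable
Every interval has Δρ > 0: the column is stably stratified throughout.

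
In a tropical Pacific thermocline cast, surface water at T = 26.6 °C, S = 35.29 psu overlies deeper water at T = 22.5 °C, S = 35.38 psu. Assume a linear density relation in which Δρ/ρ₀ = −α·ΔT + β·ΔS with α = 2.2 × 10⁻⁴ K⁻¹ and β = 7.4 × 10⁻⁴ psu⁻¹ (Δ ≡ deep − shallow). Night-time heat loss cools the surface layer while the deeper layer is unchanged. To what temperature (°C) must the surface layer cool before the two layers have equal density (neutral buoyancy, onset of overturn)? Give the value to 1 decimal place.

Neutral buoyancy requires Δρ = 0, i.e. −α(T_deep − T_surf′) + β(S_deep − S_surf) = 0.
T_surf′ = T_deep − (β/α)·ΔS = 22.5 − (7.4 × 10⁻⁴/2.2 × 10⁻⁴)·(+0.09) = 22.197 °C.
Cooling required: 26.6 − (22.197) = 4.403 °C.

22.2 °C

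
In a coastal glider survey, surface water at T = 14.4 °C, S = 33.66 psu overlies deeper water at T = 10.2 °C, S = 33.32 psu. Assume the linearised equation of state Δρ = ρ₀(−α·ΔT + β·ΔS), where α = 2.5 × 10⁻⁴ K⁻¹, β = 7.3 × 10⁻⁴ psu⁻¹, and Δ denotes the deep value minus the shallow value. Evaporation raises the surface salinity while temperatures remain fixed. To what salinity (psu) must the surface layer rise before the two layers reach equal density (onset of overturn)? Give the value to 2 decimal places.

34.76 psu

Neutral buoyancy requires −α(T_deep − T_surf) + β(S_deep − S_surf′) = 0.
S_surf′ = S_deep − (α/β)·ΔT = 33.32 − (2.5 × 10⁻⁴/7.3 × 10⁻⁴)·(-4.2) = 34.7584 psu.
Increase required: 34.7584 − 33.66 = 1.0984 psu.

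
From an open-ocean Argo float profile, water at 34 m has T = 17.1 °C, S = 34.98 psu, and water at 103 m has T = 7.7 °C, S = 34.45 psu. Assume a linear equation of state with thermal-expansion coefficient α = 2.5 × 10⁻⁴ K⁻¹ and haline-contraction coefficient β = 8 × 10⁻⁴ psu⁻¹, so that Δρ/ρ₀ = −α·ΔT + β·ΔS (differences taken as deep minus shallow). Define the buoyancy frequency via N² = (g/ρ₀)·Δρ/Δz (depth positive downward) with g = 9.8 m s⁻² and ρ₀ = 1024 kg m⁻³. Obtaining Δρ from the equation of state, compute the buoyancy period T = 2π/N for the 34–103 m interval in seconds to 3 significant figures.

ΔT = -9.4 K, ΔS = -0.53 psu (deep − shallow).
Δρ/ρ₀ = −αΔT + βΔS = 2.35 × 10⁻³ − 4.24 × 10⁻⁴ = 1.926 × 10⁻³, so Δρ ≈ 1.972 kg m⁻³.
N² = (g/ρ₀)·Δρ/Δz = g·(Δρ/ρ₀)/Δz = 9.8 × 1.926 × 10⁻³ / 69 = 2.7355 × 10⁻⁴ s⁻².
N = √(2.7355 × 10⁻⁴) = 0.016539 rad s⁻¹ → T = 2π/N = 379.90 s ≈ 380 s.

380 s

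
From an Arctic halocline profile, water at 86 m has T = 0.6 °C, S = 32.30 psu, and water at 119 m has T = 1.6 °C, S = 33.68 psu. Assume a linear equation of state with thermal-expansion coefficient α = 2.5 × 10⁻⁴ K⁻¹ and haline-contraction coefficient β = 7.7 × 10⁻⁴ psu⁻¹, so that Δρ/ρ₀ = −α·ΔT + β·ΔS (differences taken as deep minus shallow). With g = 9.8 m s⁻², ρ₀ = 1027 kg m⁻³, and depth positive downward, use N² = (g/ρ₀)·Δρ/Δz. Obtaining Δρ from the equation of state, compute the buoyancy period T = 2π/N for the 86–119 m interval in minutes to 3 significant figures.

ΔT = +1.0 K, ΔS = +1.38 psu (deep − shallow).
Δρ/ρ₀ = −αΔT + βΔS = -2.50 × 10⁻⁴ + 1.0626 × 10⁻³ = 8.126 × 10⁻⁴, so Δρ ≈ 0.8345 kg m⁻³.
N² = (g/ρ₀)·Δρ/Δz = g·(Δρ/ρ₀)/Δz = 9.8 × 8.126 × 10⁻⁴ / 33 = 2.4132 × 10⁻⁴ s⁻².
N = √(2.4132 × 10⁻⁴) = 0.015534 rad s⁻¹ → T = 2π/N = 404.48 s = 6.7413 min ≈ 6.74 min.

6.74 min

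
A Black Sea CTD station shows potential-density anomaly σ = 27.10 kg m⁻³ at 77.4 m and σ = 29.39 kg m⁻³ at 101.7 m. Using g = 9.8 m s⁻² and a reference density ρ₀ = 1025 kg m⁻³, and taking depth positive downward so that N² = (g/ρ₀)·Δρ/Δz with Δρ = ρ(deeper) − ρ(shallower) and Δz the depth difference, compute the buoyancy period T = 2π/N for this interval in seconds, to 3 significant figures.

Δρ = 1029.39 − 1027.10 = 2.29 kg m⁻³ over Δz = 101.7 − 77.4 = 24.3 m.
N² = (9.8/1025) × (2.29/24.3) = 9.0101 × 10⁻⁴ s⁻².
N = √(9.0101 × 10⁻⁴) = 0.030017 rad s⁻¹, so T = 2π/N = 209.32 s ≈ 209 s.

209 s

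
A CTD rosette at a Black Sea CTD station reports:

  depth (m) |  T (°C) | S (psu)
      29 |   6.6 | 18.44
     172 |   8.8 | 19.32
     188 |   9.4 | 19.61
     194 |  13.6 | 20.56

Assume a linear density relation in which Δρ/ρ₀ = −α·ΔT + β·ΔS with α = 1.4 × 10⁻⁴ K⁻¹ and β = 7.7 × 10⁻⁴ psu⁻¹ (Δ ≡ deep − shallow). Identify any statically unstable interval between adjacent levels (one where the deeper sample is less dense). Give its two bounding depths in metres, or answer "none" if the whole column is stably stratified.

Evaluate Δρ/ρ₀ = −αΔT + βΔS across each adjacent pair:
  29–172 m: −αΔT+βΔS = −(1.4 × 10⁻⁴)(+2.2)+(7.7 × 10⁻⁴)(+0.88) = 3.7 × 10⁻⁴ → stable
  172–188 m: −αΔT+βΔS = −(1.4 × 10⁻⁴)(+0.6)+(7.7 × 10⁻⁴)(+0.29) = 1.4 × 10⁻⁴ → stable
  188–194 m: −αΔT+βΔS = −(1.4 × 10⁻⁴)(+4.2)+(7.7 × 10⁻⁴)(+0.95) = 1.4 × 10⁻⁴ → stable
Every interval has Δρ > 0: the column is stably stratified throughout.

none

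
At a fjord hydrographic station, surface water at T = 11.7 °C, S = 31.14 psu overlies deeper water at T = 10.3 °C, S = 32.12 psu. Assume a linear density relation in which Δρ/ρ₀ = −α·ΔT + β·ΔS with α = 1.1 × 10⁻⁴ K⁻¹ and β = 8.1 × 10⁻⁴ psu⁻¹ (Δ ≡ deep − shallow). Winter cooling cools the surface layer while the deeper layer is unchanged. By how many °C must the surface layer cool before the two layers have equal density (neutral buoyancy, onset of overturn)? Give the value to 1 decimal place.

8.6 °C

Neutral buoyancy requires Δρ = 0, i.e. −α(T_deep − T_surf′) + β(S_deep − S_surf) = 0.
T_surf′ = T_deep − (β/α)·ΔS = 10.3 − (8.1 × 10⁻⁴/1.1 × 10⁻⁴)·(+0.98) = 3.084 °C.
Cooling required: 11.7 − (3.084) = 8.616 °C.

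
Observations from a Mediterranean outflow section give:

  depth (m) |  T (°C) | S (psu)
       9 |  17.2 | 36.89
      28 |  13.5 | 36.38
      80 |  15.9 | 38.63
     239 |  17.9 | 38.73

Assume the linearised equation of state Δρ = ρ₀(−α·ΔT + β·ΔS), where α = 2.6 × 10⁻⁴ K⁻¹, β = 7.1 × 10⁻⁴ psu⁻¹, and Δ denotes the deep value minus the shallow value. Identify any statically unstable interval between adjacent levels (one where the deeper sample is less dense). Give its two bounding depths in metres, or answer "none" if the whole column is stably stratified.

Evaluate Δρ/ρ₀ = −αΔT + βΔS across each adjacent pair:
  9–28 m: −αΔT+βΔS = −(2.6 × 10⁻⁴)(-3.7)+(7.1 × 10⁻⁴)(-0.51) = 6.0 × 10⁻⁴ → stable
  28–80 m: −αΔT+βΔS = −(2.6 × 10⁻⁴)(+2.4)+(7.1 × 10⁻⁴)(+2.25) = 9.7 × 10⁻⁴ → stable
  80–239 m: −αΔT+βΔS = −(2.6 × 10⁻⁴)(+2.0)+(7.1 × 10⁻⁴)(+0.10) = -4.5 × 10⁻⁴ → UNSTABLE
The 80–239 m interval has Δρ < 0: lighter water underlies denser water.

80–239 m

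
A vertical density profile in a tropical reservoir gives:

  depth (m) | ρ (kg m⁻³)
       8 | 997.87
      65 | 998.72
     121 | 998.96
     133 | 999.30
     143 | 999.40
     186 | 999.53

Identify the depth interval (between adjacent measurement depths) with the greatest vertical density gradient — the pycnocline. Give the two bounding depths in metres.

Compute the density gradient over each adjacent pair:
  8–65 m: Δρ/Δz = 0.85/57 = 0.015 kg m⁻⁴
  65–121 m: Δρ/Δz = 0.24/56 = 4.3 × 10⁻³ kg m⁻⁴
  121–133 m: Δρ/Δz = 0.34/12 = 0.028 kg m⁻⁴
  133–143 m: Δρ/Δz = 0.10/10 = 0.010 kg m⁻⁴
  143–186 m: Δρ/Δz = 0.13/43 = 3.0 × 10⁻³ kg m⁻⁴
The largest gradient is in the 121–133 m interval — the pycnocline.

121–133 m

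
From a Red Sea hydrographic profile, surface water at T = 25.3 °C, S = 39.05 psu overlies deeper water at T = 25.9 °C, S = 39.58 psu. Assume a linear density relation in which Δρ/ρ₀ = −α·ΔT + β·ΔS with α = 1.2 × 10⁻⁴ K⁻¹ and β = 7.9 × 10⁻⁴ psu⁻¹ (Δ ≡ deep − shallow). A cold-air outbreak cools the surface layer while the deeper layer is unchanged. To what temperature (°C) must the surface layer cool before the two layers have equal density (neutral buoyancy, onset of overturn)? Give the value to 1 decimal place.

Neutral buoyancy requires Δρ = 0, i.e. −α(T_deep − T_surf′) + β(S_deep − S_surf) = 0.
T_surf′ = T_deep − (β/α)·ΔS = 25.9 − (7.9 × 10⁻⁴/1.2 × 10⁻⁴)·(+0.53) = 22.411 °C.
Cooling required: 25.3 − (22.411) = 2.889 °C.

22.4 °C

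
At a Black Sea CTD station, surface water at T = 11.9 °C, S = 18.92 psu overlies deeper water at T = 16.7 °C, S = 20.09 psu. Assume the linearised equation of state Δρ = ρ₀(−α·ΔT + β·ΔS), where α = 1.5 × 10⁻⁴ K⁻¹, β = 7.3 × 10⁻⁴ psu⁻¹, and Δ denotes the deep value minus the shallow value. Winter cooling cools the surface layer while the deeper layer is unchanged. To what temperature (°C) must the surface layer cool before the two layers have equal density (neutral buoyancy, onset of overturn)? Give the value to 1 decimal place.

Neutral buoyancy requires Δρ = 0, i.e. −α(T_deep − T_surf′) + β(S_deep − S_surf) = 0.
T_surf′ = T_deep − (β/α)·ΔS = 16.7 − (7.3 × 10⁻⁴/1.5 × 10⁻⁴)·(+1.17) = 11.006 °C.
Cooling required: 11.9 − (11.006) = 0.894 °C.

11.0 °C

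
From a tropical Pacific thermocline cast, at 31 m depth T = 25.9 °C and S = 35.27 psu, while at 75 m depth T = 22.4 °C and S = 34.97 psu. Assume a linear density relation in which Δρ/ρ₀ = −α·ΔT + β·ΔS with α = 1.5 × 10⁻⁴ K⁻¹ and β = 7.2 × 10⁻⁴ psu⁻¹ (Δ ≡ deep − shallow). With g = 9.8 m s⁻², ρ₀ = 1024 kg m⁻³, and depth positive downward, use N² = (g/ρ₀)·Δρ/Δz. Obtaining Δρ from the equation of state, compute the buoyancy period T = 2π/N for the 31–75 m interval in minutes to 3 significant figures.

ΔT = -3.5 K, ΔS = -0.30 psu (deep − shallow).
Δρ/ρ₀ = −αΔT + βΔS = 5.25 × 10⁻⁴ − 2.16 × 10⁻⁴ = 3.09 × 10⁻⁴, so Δρ ≈ 0.3164 kg m⁻³.
N² = (g/ρ₀)·Δρ/Δz = g·(Δρ/ρ₀)/Δz = 9.8 × 3.09 × 10⁻⁴ / 44 = 6.8823 × 10⁻⁵ s⁻².
N = √(6.8823 × 10⁻⁵) = 8.2960 × 10⁻³ rad s⁻¹ → T = 2π/N = 757.38 s = 12.623 min ≈ 12.6 min.

12.6 min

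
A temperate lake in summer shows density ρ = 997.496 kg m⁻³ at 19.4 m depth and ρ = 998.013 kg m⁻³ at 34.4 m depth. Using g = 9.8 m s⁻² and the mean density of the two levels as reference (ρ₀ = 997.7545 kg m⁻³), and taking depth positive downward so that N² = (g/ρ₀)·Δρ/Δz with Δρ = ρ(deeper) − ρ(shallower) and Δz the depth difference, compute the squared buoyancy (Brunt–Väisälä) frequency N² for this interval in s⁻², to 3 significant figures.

Δρ = 998.013 − 997.496 = 0.517 kg m⁻³ over Δz = 34.4 − 19.4 = 15 m.
N² = (9.8/997.7545) × (0.517/15) = 3.3853 × 10⁻⁴ s⁻² ≈ 3.39 × 10⁻⁴ s⁻².

3.39 × 10⁻⁴ s⁻²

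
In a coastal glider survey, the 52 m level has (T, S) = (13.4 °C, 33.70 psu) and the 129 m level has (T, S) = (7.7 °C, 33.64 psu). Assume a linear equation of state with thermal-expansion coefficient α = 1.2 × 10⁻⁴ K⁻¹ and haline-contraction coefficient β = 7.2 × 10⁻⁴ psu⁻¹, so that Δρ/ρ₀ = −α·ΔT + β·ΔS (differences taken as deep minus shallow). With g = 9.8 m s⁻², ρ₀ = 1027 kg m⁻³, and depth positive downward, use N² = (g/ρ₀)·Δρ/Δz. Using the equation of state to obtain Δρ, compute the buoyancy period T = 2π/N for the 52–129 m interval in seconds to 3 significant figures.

ΔT = -5.7 K, ΔS = -0.06 psu (deep − shallow).
Δρ/ρ₀ = −αΔT + βΔS = 6.84 × 10⁻⁴ − 4.32 × 10⁻⁵ = 6.408 × 10⁻⁴, so Δρ ≈ 0.6581 kg m⁻³.
N² = (g/ρ₀)·Δρ/Δz = g·(Δρ/ρ₀)/Δz = 9.8 × 6.408 × 10⁻⁴ / 77 = 8.1556 × 10⁻⁵ s⁻².
N = √(8.1556 × 10⁻⁵) = 9.0308 × 10⁻³ rad s⁻¹ → T = 2π/N = 695.75 s ≈ 696 s.

696 s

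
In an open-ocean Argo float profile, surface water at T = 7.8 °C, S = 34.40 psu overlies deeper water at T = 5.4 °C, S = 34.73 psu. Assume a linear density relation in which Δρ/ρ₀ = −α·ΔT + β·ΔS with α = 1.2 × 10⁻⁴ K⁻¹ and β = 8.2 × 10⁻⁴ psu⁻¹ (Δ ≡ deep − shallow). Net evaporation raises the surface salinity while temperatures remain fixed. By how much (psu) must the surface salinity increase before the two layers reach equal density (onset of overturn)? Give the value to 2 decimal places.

Neutral buoyancy requires −α(T_deep − T_surf) + β(S_deep − S_surf′) = 0.
S_surf′ = S_deep − (α/β)·ΔT = 34.73 − (1.2 × 10⁻⁴/8.2 × 10⁻⁴)·(-2.4) = 35.0812 psu.
Increase required: 35.0812 − 34.40 = 0.6812 psu.

0.68 psu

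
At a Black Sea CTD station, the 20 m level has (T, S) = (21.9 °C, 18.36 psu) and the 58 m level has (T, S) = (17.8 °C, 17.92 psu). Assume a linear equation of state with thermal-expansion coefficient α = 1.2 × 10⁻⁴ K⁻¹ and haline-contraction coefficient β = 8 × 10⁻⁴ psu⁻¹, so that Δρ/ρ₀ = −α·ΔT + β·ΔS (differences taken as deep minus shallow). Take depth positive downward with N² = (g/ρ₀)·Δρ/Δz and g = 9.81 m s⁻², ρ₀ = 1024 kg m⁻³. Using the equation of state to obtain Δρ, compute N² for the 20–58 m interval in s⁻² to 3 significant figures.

ΔT = -4.1 K, ΔS = -0.44 psu (deep − shallow).
Δρ/ρ₀ = −αΔT + βΔS = 4.92 × 10⁻⁴ − 3.52 × 10⁻⁴ = 1.40 × 10⁻⁴, so Δρ ≈ 0.1434 kg m⁻³.
N² = (g/ρ₀)·Δρ/Δz = g·(Δρ/ρ₀)/Δz = 9.81 × 1.40 × 10⁻⁴ / 38 = 3.6142 × 10⁻⁵ s⁻² ≈ 3.61 × 10⁻⁵ s⁻².

3.61 × 10⁻⁵ s⁻²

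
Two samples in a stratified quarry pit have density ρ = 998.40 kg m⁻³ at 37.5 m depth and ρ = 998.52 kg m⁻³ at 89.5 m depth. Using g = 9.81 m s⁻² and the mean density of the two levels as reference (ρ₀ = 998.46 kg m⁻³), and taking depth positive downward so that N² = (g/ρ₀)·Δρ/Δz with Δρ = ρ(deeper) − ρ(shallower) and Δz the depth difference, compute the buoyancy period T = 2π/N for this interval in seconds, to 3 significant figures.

Δρ = 998.52 − 998.40 = 0.12 kg m⁻³ over Δz = 89.5 − 37.5 = 52 m.
N² = (9.81/998.46) × (0.12/52) = 2.2673 × 10⁻⁵ s⁻².
N = √(2.2673 × 10⁻⁵) = 4.7616 × 10⁻³ rad s⁻¹, so T = 2π/N = 1.3196 × 10³ s ≈ 1.32 × 10³ s.
Since Δρ > 0 the layer is stably stratified.

1.32 × 10³ s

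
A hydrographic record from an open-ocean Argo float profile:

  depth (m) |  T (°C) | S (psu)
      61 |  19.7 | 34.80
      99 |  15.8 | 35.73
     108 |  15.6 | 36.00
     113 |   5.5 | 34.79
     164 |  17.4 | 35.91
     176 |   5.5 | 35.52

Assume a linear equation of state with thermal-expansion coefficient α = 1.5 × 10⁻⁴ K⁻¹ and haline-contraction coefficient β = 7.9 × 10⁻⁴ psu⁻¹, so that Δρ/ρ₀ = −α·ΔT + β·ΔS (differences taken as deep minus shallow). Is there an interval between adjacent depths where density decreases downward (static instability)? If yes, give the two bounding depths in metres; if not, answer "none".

113–164 m

Evaluate Δρ/ρ₀ = −αΔT + βΔS across each adjacent pair:
  61–99 m: −αΔT+βΔS = −(1.5 × 10⁻⁴)(-3.9)+(7.9 × 10⁻⁴)(+0.93) = 1.3 × 10⁻³ → stable
  99–108 m: −αΔT+βΔS = −(1.5 × 10⁻⁴)(-0.2)+(7.9 × 10⁻⁴)(+0.27) = 2.4 × 10⁻⁴ → stable
  108–113 m: −αΔT+βΔS = −(1.5 × 10⁻⁴)(-10.1)+(7.9 × 10⁻⁴)(-1.21) = 5.6 × 10⁻⁴ → stable
  113–164 m: −αΔT+βΔS = −(1.5 × 10⁻⁴)(+11.9)+(7.9 × 10⁻⁴)(+1.12) = -9.0 × 10⁻⁴ → UNSTABLE
  164–176 m: −αΔT+βΔS = −(1.5 × 10⁻⁴)(-11.9)+(7.9 × 10⁻⁴)(-0.39) = 1.5 × 10⁻³ → stable
The 113–164 m interval has Δρ < 0: lighter water underlies denser water.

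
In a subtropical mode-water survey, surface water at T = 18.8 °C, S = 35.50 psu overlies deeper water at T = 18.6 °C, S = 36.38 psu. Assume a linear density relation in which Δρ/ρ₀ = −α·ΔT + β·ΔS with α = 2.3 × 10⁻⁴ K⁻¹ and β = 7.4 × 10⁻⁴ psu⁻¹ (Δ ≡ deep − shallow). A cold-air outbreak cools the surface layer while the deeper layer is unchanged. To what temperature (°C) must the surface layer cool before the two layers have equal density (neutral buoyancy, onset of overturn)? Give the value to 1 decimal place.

15.8 °C

Neutral buoyancy requires Δρ = 0, i.e. −α(T_deep − T_surf′) + β(S_deep − S_surf) = 0.
T_surf′ = T_deep − (β/α)·ΔS = 18.6 − (7.4 × 10⁻⁴/2.3 × 10⁻⁴)·(+0.88) = 15.769 °C.
Cooling required: 18.8 − (15.769) = 3.031 °C.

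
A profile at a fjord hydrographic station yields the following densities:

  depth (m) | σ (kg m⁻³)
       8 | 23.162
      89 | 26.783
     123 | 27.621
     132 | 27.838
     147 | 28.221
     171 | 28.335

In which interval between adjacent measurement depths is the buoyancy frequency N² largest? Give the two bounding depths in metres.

Compute the density gradient over each adjacent pair:
  8–89 m: Δρ/Δz = 3.621/81 = 0.045 kg m⁻⁴
  89–123 m: Δρ/Δz = 0.838/34 = 0.025 kg m⁻⁴
  123–132 m: Δρ/Δz = 0.217/9 = 0.024 kg m⁻⁴
  132–147 m: Δρ/Δz = 0.383/15 = 0.026 kg m⁻⁴
  147–171 m: Δρ/Δz = 0.114/24 = 4.7 × 10⁻³ kg m⁻⁴
The largest gradient is in the 8–89 m interval — the pycnocline.

8–89 m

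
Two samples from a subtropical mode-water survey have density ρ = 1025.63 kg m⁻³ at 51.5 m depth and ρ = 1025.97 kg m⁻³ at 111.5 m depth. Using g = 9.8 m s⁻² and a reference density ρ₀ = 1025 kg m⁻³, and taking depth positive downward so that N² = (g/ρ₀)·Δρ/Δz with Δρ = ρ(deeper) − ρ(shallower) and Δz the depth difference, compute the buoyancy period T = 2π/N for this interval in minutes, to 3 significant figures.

14.2 min

Δρ = 1025.97 − 1025.63 = 0.34 kg m⁻³ over Δz = 111.5 − 51.5 = 60 m.
N² = (9.8/1025) × (0.34/60) = 5.4179 × 10⁻⁵ s⁻².
N = √(5.4179 × 10⁻⁵) = 7.3606 × 10⁻³ rad s⁻¹, so T = 2π/N = 853.62 s = 14.227 min ≈ 14.2 min.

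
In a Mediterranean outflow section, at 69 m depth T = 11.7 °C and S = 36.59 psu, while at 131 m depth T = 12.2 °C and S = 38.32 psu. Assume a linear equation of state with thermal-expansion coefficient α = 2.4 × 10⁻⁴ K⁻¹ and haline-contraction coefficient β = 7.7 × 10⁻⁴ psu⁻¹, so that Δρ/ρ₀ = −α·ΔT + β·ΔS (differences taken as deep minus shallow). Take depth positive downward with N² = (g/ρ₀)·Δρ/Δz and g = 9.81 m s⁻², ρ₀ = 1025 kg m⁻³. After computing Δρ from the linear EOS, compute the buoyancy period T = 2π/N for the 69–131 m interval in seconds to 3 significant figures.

ΔT = +0.5 K, ΔS = +1.73 psu (deep − shallow).
Δρ/ρ₀ = −αΔT + βΔS = -1.20 × 10⁻⁴ + 1.3321 × 10⁻³ = 1.2121 × 10⁻³, so Δρ ≈ 1.242 kg m⁻³.
N² = (g/ρ₀)·Δρ/Δz = g·(Δρ/ρ₀)/Δz = 9.81 × 1.2121 × 10⁻³ / 62 = 1.9179 × 10⁻⁴ s⁻².
N = √(1.9179 × 10⁻⁴) = 0.013849 rad s⁻¹ → T = 2π/N = 453.69 s ≈ 454 s.

454 s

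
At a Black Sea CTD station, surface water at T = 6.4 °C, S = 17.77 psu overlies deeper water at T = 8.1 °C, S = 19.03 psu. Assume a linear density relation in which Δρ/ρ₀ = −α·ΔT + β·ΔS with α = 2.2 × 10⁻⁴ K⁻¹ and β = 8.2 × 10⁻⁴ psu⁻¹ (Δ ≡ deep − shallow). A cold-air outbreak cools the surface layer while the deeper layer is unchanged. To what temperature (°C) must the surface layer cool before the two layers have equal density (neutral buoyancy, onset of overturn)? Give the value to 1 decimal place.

Neutral buoyancy requires Δρ = 0, i.e. −α(T_deep − T_surf′) + β(S_deep − S_surf) = 0.
T_surf′ = T_deep − (β/α)·ΔS = 8.1 − (8.2 × 10⁻⁴/2.2 × 10⁻⁴)·(+1.26) = 3.404 °C.
Cooling required: 6.4 − (3.404) = 2.996 °C.

3.4 °C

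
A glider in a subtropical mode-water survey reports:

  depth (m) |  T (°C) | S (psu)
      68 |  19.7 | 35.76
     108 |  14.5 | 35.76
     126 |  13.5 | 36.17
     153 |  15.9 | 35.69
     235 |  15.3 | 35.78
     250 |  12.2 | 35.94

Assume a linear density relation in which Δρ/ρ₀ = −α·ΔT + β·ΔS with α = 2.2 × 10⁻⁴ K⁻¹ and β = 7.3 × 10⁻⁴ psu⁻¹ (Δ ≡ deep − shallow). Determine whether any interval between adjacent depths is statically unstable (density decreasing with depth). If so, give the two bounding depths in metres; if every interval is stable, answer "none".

126–153 m

Evaluate Δρ/ρ₀ = −αΔT + βΔS across each adjacent pair:
  68–108 m: −αΔT+βΔS = −(2.2 × 10⁻⁴)(-5.2)+(7.3 × 10⁻⁴)(+0.00) = 1.1 × 10⁻³ → stable
  108–126 m: −αΔT+βΔS = −(2.2 × 10⁻⁴)(-1.0)+(7.3 × 10⁻⁴)(+0.41) = 5.2 × 10⁻⁴ → stable
  126–153 m: −αΔT+βΔS = −(2.2 × 10⁻⁴)(+2.4)+(7.3 × 10⁻⁴)(-0.48) = -8.8 × 10⁻⁴ → UNSTABLE
  153–235 m: −αΔT+βΔS = −(2.2 × 10⁻⁴)(-0.6)+(7.3 × 10⁻⁴)(+0.09) = 2.0 × 10⁻⁴ → stable
  235–250 m: −αΔT+βΔS = −(2.2 × 10⁻⁴)(-3.1)+(7.3 × 10⁻⁴)(+0.16) = 8.0 × 10⁻⁴ → stable
The 126–153 m interval has Δρ < 0: lighter water underlies denser water.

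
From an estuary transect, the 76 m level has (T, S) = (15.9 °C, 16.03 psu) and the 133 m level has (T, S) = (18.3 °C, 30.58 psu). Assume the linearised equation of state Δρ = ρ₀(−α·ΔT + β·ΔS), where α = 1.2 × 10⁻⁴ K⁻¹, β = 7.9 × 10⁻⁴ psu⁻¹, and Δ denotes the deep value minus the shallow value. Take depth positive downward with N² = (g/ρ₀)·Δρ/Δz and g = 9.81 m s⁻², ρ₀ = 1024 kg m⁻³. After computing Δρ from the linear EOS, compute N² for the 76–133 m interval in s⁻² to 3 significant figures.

1.93 × 10⁻³ s⁻²

ΔT = +2.4 K, ΔS = +14.55 psu (deep − shallow).
Δρ/ρ₀ = −αΔT + βΔS = -2.88 × 10⁻⁴ + 0.0114945 = 0.0112065, so Δρ ≈ 11.48 kg m⁻³.
N² = (g/ρ₀)·Δρ/Δz = g·(Δρ/ρ₀)/Δz = 9.81 × 0.0112065 / 57 = 1.9287 × 10⁻³ s⁻² ≈ 1.93 × 10⁻³ s⁻².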